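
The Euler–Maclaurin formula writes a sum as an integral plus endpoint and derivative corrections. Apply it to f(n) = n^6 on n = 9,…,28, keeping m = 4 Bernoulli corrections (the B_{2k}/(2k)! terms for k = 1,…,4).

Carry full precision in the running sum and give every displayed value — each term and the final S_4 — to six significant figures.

∫_9^28 x^6 dx evaluates to 1.92688e+09.
½[f(9) + f(28)] = ½[531441 + 4.81890e+08] = 2.41211e+08.
Running total after boundary: 2.16809e+09.
Order-1 term: 1/12 · (1.03262e+08 − 354294) = 8.57566e+06.
Partial sum through k=1: 2.17666e+09.
Order-2 term: −1/720 · (2.63424e+06 − 87480.0) = -3537.17.
Partial sum through k=2: 2.17666e+09.
Order-3 term: 1/30240 · (20160.0 − 6480.00) = 0.452381.
Partial sum through k=3: 2.17666e+09.
Order-4 term: −1/1209600 · (0.00000 − 0.00000) = 0.00000.

S_4 ≈ 2.17666e+09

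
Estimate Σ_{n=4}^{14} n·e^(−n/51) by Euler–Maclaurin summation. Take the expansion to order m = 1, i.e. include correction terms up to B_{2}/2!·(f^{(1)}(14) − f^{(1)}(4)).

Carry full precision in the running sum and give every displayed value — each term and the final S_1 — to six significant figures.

The integral term ∫_4^14 x·e^(−x/51) dx = 74.1901.
½[f(4) + f(14)] = ½[3.69826 + 10.6392] = 7.16874.
Running total after boundary: 81.3588.
k=1: B_{2}/(2)! × [f^{(1)}(14) − f^{(1)}(4)] = 1/12 × (0.551332 − 0.852051) = -0.0250599.

S_1 ≈ 81.3337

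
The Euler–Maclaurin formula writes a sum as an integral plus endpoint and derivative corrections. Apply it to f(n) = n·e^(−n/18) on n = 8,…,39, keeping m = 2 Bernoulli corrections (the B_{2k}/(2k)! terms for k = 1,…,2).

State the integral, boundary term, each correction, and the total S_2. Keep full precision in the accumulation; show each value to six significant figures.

The integral term ∫_8^39 x·e^(−x/18) dx = 182.535.
½[f(8) + f(39)] = ½[5.12944 + 4.46779] = 4.79862.
Running total after boundary: 187.334.
Order-1 term: 1/12 · (-0.133652 − 0.356211) = -0.0408219.
Partial sum through k=1: 187.293.
Order-2 term: −1/720 · (0.000294647 − 0.00505732) = 6.61483e-06.

S_2 ≈ 187.293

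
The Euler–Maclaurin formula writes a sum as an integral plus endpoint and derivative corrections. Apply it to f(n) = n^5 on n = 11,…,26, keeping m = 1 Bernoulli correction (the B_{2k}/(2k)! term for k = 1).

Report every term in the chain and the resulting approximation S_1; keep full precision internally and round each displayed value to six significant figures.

∫_11^26 x^5 dx evaluates to 5.11907e+07.
Endpoint term: (f(11) + f(26))/2 = (161051 + 1.18814e+07)/2 = 6.02121e+06.
So far: 5.72119e+07.
Order-1 term: 1/12 · (2.28488e+06 − 73205.0) = 184306.

S_1 ≈ 5.73962e+07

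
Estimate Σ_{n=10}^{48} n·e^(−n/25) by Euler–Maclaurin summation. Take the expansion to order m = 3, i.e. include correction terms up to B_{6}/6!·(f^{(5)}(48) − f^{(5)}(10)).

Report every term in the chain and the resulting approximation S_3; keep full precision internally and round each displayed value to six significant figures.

S_3 ≈ 325.798

∫_10^48 x·e^(−x/25) dx evaluates to 318.972.
Endpoint term: (f(10) + f(48))/2 = (6.70320 + 7.03713)/2 = 6.87017.
Integral + boundary = 325.843.
k=1: B_{2}/(2)! × [f^{(1)}(48) − f^{(1)}(10)] = 1/12 × (-0.134878 − 0.402192) = -0.0447559.
Running total after k=1: 325.798.
k=2: B_{4}/(4)! × [f^{(3)}(48) − f^{(3)}(10)] = −1/720 × (0.000253337 − 0.00278853) = 3.52110e-06.
Running total after k=2: 325.798.
k=3: B_{6}/(6)! × [f^{(5)}(48) − f^{(5)}(10)] = 1/30240 × (1.15597e-06 − 7.89369e-06) = -2.22808e-10.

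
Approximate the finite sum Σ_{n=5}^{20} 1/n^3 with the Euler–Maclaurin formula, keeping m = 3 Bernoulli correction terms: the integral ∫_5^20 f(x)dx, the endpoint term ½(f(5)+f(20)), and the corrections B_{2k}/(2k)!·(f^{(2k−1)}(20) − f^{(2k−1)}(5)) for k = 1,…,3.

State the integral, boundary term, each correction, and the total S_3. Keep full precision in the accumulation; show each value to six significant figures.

S_3 ≈ 0.0232058

Integral: ∫_5^20 1/x^3 dx = 0.0187500.
Endpoint term: (f(5) + f(20))/2 = (0.00800000 + 0.000125000)/2 = 0.00406250.
Integral + boundary = 0.0228125.
k=1: B_{2}/(2)! × [f^{(1)}(20) − f^{(1)}(5)] = 1/12 × (-1.87500e-05 − (-0.00480000)) = 0.000398437.
Partial sum through k=1: 0.0232109.
k=2: B_{4}/(4)! × [f^{(3)}(20) − f^{(3)}(5)] = −1/720 × (-9.37500e-07 − (-0.00384000)) = -5.33203e-06.
Partial sum through k=2: 0.0232056.
k=3: B_{6}/(6)! × [f^{(5)}(20) − f^{(5)}(5)] = 1/30240 × (-9.84375e-08 − (-0.00645120)) = 2.13330e-07.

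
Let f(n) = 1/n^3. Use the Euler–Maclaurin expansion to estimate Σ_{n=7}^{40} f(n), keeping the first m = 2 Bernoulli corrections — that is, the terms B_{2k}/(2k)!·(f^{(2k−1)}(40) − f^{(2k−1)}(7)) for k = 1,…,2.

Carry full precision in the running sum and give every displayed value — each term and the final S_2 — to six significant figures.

∫_7^40 1/x^3 dx evaluates to 0.00989158.
Boundary: ½(f(7) + f(40)) = ½(0.00291545 + 1.56250e-05) = 0.00146554.
Integral + boundary = 0.0113571.
k=1: B_{2}/(2)! × [f^{(1)}(40) − f^{(1)}(7)] = 1/12 × (-1.17187e-06 − (-0.00124948)) = 0.000104026.
Running total after k=1: 0.0114611.
k=2: B_{4}/(4)! × [f^{(3)}(40) − f^{(3)}(7)] = −1/720 × (-1.46484e-08 − (-0.000509992)) = -7.08301e-07.

S_2 ≈ 0.0114604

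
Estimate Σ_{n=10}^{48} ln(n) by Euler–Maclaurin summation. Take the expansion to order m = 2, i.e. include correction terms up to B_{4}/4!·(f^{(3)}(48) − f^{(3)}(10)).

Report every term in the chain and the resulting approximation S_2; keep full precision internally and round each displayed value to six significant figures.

Integral: ∫_10^48 ln(x) dx = 124.792.
Boundary: ½(f(10) + f(48)) = ½(2.30259 + 3.87120) = 3.08689.
So far: 127.879.
Correction k=1: B_{2}/2! · (f^{(1)}(48) − f^{(1)}(10)) = 1/12 · (0.0208333 − 0.100000) = -0.00659722.
After k=1: 127.872.
Correction k=2: B_{4}/4! · (f^{(3)}(48) − f^{(3)}(10)) = −1/720 · (1.80845e-05 − 0.00200000) = 2.75266e-06.

S_2 ≈ 127.872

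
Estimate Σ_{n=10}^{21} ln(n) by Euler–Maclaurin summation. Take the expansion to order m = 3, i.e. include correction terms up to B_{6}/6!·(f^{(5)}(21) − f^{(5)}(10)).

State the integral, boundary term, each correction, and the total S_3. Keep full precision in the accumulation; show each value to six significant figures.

S_3 ≈ 32.5783

The integral term ∫_10^21 ln(x) dx = 29.9091.
½[f(10) + f(21)] = ½[2.30259 + 3.04452] = 2.67355.
So far: 32.5827.
Order-1 term: 1/12 · (0.0476190 − 0.100000) = -0.00436508.
After k=1: 32.5783.
Order-2 term: −1/720 · (0.000215959 − 0.00200000) = 2.47783e-06.
After k=2: 32.5783.
Order-3 term: 1/30240 · (5.87645e-06 − 0.000240000) = -7.74218e-09.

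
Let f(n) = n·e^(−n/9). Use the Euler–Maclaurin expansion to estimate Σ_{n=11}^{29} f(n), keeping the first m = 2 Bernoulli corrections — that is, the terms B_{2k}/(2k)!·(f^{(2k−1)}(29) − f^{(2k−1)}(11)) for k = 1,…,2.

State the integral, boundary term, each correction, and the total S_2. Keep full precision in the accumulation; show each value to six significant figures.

Integral: ∫_11^29 x·e^(−x/9) dx = 39.3892.
Endpoint term: (f(11) + f(29))/2 = (3.24032 + 1.15612)/2 = 2.19822.
So far: 41.5874.
Order-1 term: 1/12 · (-0.0885919 − (-0.0654611)) = -0.00192757.
After k=1: 41.5855.
Order-2 term: −1/720 · (-0.000109373 − 0.00646529) = 9.13148e-06.

S_2 ≈ 41.5855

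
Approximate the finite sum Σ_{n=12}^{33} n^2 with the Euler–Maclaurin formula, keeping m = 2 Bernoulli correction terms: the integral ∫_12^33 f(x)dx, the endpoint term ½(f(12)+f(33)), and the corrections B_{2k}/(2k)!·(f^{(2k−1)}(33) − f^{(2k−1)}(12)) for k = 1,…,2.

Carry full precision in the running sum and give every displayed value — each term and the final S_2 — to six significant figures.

Integral: ∫_12^33 x^2 dx = 11403.0.
Boundary: ½(f(12) + f(33)) = ½(144.000 + 1089.00) = 616.500.
So far: 12019.5.
k=1: B_{2}/(2)! × [f^{(1)}(33) − f^{(1)}(12)] = 1/12 × (66.0000 − 24.0000) = 3.50000.
Running total after k=1: 12023.0.
k=2: B_{4}/(4)! × [f^{(3)}(33) − f^{(3)}(12)] = −1/720 × (0.00000 − 0.00000) = 0.00000.

S_2 ≈ 12023.0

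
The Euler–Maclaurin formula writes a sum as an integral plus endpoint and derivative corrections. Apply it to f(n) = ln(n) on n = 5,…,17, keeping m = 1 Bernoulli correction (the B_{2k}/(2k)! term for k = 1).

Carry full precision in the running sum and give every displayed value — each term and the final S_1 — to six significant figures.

The integral term ∫_5^17 ln(x) dx = 28.1174.
Boundary: ½(f(5) + f(17)) = ½(1.60944 + 2.83321) = 2.22133.
Integral + boundary = 30.3388.
k=1: B_{2}/(2)! × [f^{(1)}(17) − f^{(1)}(5)] = 1/12 × (0.0588235 − 0.200000) = -0.0117647.

S_1 ≈ 30.3270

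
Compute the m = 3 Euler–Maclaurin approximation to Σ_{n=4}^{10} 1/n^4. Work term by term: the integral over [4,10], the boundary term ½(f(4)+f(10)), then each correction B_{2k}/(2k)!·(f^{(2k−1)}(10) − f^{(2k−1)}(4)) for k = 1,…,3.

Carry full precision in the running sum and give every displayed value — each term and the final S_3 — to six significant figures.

The integral term ∫_4^10 1/x^4 dx = 0.00487500.
Boundary: ½(f(4) + f(10)) = ½(0.00390625 + 0.000100000) = 0.00200313.
So far: 0.00687813.
Correction k=1: B_{2}/2! · (f^{(1)}(10) − f^{(1)}(4)) = 1/12 · (-4.00000e-05 − (-0.00390625)) = 0.000322187.
Running total after k=1: 0.00720031.
Correction k=2: B_{4}/4! · (f^{(3)}(10) − f^{(3)}(4)) = −1/720 · (-1.20000e-05 − (-0.00732422)) = -1.01559e-05.
Running total after k=2: 0.00719016.
Correction k=3: B_{6}/6! · (f^{(5)}(10) − f^{(5)}(4)) = 1/30240 · (-6.72000e-06 − (-0.0256348)) = 8.47488e-07.

S_3 ≈ 0.00719100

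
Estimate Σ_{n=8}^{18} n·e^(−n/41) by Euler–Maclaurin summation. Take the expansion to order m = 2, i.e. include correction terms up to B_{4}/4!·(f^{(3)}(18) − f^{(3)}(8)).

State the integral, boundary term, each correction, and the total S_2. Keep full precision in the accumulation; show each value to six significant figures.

Integral: ∫_8^18 x·e^(−x/41) dx = 93.4285.
Endpoint term: (f(8) + f(18))/2 = (6.58187 + 11.6040)/2 = 9.09292.
Integral + boundary = 102.521.
Correction k=1: B_{2}/2! · (f^{(1)}(18) − f^{(1)}(8)) = 1/12 · (0.361641 − 0.662201) = -0.0250466.
After k=1: 102.496.
Correction k=2: B_{4}/4! · (f^{(3)}(18) − f^{(3)}(8)) = −1/720 · (0.000982137 − 0.00137280) = 5.42582e-07.

S_2 ≈ 102.496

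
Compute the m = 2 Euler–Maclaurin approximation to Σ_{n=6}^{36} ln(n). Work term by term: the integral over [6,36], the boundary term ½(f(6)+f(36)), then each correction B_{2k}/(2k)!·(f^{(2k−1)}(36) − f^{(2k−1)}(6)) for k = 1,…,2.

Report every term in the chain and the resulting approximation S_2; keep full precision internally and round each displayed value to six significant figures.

S_2 ≈ 90.9322

∫_6^36 ln(x) dx evaluates to 88.2561.
Boundary: ½(f(6) + f(36)) = ½(1.79176 + 3.58352) = 2.68764.
So far: 90.9438.
Order-1 term: 1/12 · (0.0277778 − 0.166667) = -0.0115741.
Partial sum through k=1: 90.9322.
Order-2 term: −1/720 · (4.28669e-05 − 0.00925926) = 1.28005e-05.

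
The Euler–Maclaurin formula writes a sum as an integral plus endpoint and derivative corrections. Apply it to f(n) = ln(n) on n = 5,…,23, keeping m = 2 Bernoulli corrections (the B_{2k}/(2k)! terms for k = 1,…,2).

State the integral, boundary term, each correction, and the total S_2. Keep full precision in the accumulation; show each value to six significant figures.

S_2 ≈ 48.4286

∫_5^23 ln(x) dx evaluates to 46.0692.
Endpoint term: (f(5) + f(23))/2 = (1.60944 + 3.13549)/2 = 2.37247.
Integral + boundary = 48.4416.
k=1: B_{2}/(2)! × [f^{(1)}(23) − f^{(1)}(5)] = 1/12 × (0.0434783 − 0.200000) = -0.0130435.
Partial sum through k=1: 48.4286.
k=2: B_{4}/(4)! × [f^{(3)}(23) − f^{(3)}(5)] = −1/720 × (0.000164379 − 0.0160000) = 2.19939e-05.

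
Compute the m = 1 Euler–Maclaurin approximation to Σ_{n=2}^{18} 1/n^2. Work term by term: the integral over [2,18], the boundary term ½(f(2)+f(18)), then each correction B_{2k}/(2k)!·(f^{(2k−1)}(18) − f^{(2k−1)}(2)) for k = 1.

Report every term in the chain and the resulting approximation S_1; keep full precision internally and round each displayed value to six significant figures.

S_1 ≈ 0.591792

∫_2^18 1/x^2 dx evaluates to 0.444444.
½[f(2) + f(18)] = ½[0.250000 + 0.00308642] = 0.126543.
So far: 0.570988.
Order-1 term: 1/12 · (-0.000342936 − (-0.250000)) = 0.0208048.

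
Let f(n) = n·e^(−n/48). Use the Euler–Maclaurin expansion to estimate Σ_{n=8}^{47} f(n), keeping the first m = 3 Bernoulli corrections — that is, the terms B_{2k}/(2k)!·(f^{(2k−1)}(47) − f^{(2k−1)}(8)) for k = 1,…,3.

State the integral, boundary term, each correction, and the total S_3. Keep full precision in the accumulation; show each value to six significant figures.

The integral term ∫_8^47 x·e^(−x/48) dx = 562.497.
Boundary: ½(f(8) + f(47)) = ½(6.77185 + 17.6543) = 12.2131.
Integral + boundary = 574.711.
Correction k=1: B_{2}/2! · (f^{(1)}(47) − f^{(1)}(8)) = 1/12 · (0.00782550 − 0.705401) = -0.0581313.
Running total after k=1: 574.652.
Correction k=2: B_{4}/4! · (f^{(3)}(47) − f^{(3)}(8)) = −1/720 · (0.000329459 − 0.00104096) = 9.88192e-07.
Running total after k=2: 574.652.
Correction k=3: B_{6}/6! · (f^{(5)}(47) − f^{(5)}(8)) = 1/30240 · (2.84515e-07 − 7.70725e-07) = -1.60784e-11.

S_3 ≈ 574.652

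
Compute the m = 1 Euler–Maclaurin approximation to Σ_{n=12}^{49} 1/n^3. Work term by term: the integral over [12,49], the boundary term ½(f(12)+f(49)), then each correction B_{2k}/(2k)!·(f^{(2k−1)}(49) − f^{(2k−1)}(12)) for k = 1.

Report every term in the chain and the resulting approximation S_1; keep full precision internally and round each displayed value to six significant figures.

The integral term ∫_12^49 1/x^3 dx = 0.00326398.
Boundary: ½(f(12) + f(49)) = ½(0.000578704 + 8.49986e-06) = 0.000293602.
Running total after boundary: 0.00355758.
k=1: B_{2}/(2)! × [f^{(1)}(49) − f^{(1)}(12)] = 1/12 × (-5.20400e-07 − (-0.000144676)) = 1.20130e-05.

S_1 ≈ 0.00356959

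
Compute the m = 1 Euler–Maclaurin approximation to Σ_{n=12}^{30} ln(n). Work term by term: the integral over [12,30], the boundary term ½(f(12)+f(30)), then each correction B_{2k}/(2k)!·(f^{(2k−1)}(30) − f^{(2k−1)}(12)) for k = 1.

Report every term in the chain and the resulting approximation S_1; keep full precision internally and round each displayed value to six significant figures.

The integral term ∫_12^30 ln(x) dx = 54.2170.
½[f(12) + f(30)] = ½[2.48491 + 3.40120] = 2.94305.
So far: 57.1601.
k=1: B_{2}/(2)! × [f^{(1)}(30) − f^{(1)}(12)] = 1/12 × (0.0333333 − 0.0833333) = -0.00416667.

S_1 ≈ 57.1559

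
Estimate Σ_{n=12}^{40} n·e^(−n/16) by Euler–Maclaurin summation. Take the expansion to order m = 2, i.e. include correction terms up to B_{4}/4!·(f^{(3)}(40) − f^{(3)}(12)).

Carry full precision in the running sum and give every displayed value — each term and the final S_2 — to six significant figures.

S_2 ≈ 142.528

The integral term ∫_12^40 x·e^(−x/16) dx = 138.072.
½[f(12) + f(40)] = ½[5.66840 + 3.28340] = 4.47590.
So far: 142.548.
k=1: B_{2}/(2)! × [f^{(1)}(40) − f^{(1)}(12)] = 1/12 × (-0.123127 − 0.118092) = -0.0201016.
Running total after k=1: 142.528.
k=2: B_{4}/(4)! × [f^{(3)}(40) − f^{(3)}(12)] = −1/720 × (0.000160322 − 0.00415166) = 5.54352e-06.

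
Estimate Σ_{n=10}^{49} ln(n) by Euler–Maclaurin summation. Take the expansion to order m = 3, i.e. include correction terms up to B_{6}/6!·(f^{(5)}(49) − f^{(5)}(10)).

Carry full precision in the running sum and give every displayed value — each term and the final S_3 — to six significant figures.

S_3 ≈ 131.764

∫_10^49 ln(x) dx evaluates to 128.673.
Endpoint term: (f(10) + f(49))/2 = (2.30259 + 3.89182)/2 = 3.09720.
So far: 131.771.
Order-1 term: 1/12 · (0.0204082 − 0.100000) = -0.00663265.
Partial sum through k=1: 131.764.
Order-2 term: −1/720 · (1.69997e-05 − 0.00200000) = 2.75417e-06.
Partial sum through k=2: 131.764.
Order-3 term: 1/30240 · (8.49632e-08 − 0.000240000) = -7.93370e-09.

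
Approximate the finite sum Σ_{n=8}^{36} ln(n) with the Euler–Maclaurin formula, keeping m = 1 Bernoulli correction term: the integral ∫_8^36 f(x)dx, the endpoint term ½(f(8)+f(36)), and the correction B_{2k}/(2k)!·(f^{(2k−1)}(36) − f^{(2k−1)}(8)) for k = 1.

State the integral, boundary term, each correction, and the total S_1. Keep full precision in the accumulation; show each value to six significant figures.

S_1 ≈ 87.1945

Integral: ∫_8^36 ln(x) dx = 84.3711.
Endpoint term: (f(8) + f(36))/2 = (2.07944 + 3.58352)/2 = 2.83148.
Running total after boundary: 87.2026.
k=1: B_{2}/(2)! × [f^{(1)}(36) − f^{(1)}(8)] = 1/12 × (0.0277778 − 0.125000) = -0.00810185.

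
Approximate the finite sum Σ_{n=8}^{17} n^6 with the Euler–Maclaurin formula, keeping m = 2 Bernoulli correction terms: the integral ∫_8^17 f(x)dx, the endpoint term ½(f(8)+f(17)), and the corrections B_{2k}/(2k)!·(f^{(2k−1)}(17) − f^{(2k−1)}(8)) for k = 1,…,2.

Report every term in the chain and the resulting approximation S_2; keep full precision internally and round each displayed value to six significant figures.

S_2 ≈ 7.12129e+07

∫_8^17 x^6 dx evaluates to 5.83202e+07.
Boundary: ½(f(8) + f(17)) = ½(262144 + 2.41376e+07) = 1.21999e+07.
So far: 7.05201e+07.
Order-1 term: 1/12 · (8.51914e+06 − 196608) = 693544.
Running total after k=1: 7.12136e+07.
Order-2 term: −1/720 · (589560 − 61440.0) = -733.500.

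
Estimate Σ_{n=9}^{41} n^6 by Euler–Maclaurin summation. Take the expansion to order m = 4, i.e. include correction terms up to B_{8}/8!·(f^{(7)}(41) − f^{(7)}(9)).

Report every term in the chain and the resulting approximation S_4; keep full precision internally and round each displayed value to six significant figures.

S_4 ≈ 3.02546e+10

The integral term ∫_9^41 x^6 dx = 2.78214e+10.
Endpoint term: (f(9) + f(41))/2 = (531441 + 4.75010e+09)/2 = 2.37532e+09.
Running total after boundary: 3.01967e+10.
Correction k=1: B_{2}/2! · (f^{(1)}(41) − f^{(1)}(9)) = 1/12 · (6.95137e+08 − 354294) = 5.78986e+07.
Partial sum through k=1: 3.02546e+10.
Correction k=2: B_{4}/4! · (f^{(3)}(41) − f^{(3)}(9)) = −1/720 · (8.27052e+06 − 87480.0) = -11365.3.
Partial sum through k=2: 3.02546e+10.
Correction k=3: B_{6}/6! · (f^{(5)}(41) − f^{(5)}(9)) = 1/30240 · (29520.0 − 6480.00) = 0.761905.
Partial sum through k=3: 3.02546e+10.
Correction k=4: B_{8}/8! · (f^{(7)}(41) − f^{(7)}(9)) = −1/1209600 · (0.00000 − 0.00000) = 0.00000.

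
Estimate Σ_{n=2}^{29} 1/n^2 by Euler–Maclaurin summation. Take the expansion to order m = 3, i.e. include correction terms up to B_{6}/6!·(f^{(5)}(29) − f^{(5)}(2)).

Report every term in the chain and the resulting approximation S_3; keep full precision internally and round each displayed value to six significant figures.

∫_2^29 1/x^2 dx evaluates to 0.465517.
½[f(2) + f(29)] = ½[0.250000 + 0.00118906] = 0.125595.
So far: 0.591112.
k=1: B_{2}/(2)! × [f^{(1)}(29) − f^{(1)}(2)] = 1/12 × (-8.20042e-05 − (-0.250000)) = 0.0208265.
Running total after k=1: 0.611938.
k=2: B_{4}/(4)! × [f^{(3)}(29) − f^{(3)}(2)] = −1/720 × (-1.17010e-06 − (-0.750000)) = -0.00104167.
Running total after k=2: 0.610897.
k=3: B_{6}/(6)! × [f^{(5)}(29) − f^{(5)}(2)] = 1/30240 × (-4.17394e-08 − (-5.62500)) = 0.000186012.

S_3 ≈ 0.611083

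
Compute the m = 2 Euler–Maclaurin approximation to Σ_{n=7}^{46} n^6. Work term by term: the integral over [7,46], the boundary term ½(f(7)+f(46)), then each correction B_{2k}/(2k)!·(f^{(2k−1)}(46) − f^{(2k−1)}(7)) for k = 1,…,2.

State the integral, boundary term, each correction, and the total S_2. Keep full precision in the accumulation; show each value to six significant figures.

Integral: ∫_7^46 x^6 dx = 6.22595e+10.
½[f(7) + f(46)] = ½[117649 + 9.47430e+09] = 4.73721e+09.
Integral + boundary = 6.69968e+10.
Correction k=1: B_{2}/2! · (f^{(1)}(46) − f^{(1)}(7)) = 1/12 · (1.23578e+09 − 100842) = 1.02973e+08.
After k=1: 6.70997e+10.
Correction k=2: B_{4}/4! · (f^{(3)}(46) − f^{(3)}(7)) = −1/720 · (1.16803e+07 − 41160.0) = -16165.5.

S_2 ≈ 6.70997e+10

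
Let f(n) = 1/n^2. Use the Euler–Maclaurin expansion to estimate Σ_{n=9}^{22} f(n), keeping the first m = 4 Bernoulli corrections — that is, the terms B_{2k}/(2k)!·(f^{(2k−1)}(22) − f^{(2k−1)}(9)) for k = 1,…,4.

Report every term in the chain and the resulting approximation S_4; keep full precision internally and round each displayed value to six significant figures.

The integral term ∫_9^22 1/x^2 dx = 0.0656566.
½[f(9) + f(22)] = ½[0.0123457 + 0.00206612] = 0.00720590.
Integral + boundary = 0.0728625.
Correction k=1: B_{2}/2! · (f^{(1)}(22) − f^{(1)}(9)) = 1/12 · (-0.000187829 − (-0.00274348)) = 0.000212971.
Partial sum through k=1: 0.0730754.
Correction k=2: B_{4}/4! · (f^{(3)}(22) − f^{(3)}(9)) = −1/720 · (-4.65691e-06 − (-0.000406442)) = -5.58035e-07.
Partial sum through k=2: 0.0730749.
Correction k=3: B_{6}/6! · (f^{(5)}(22) − f^{(5)}(9)) = 1/30240 · (-2.88651e-07 − (-0.000150534)) = 4.96843e-09.
Partial sum through k=3: 0.0730749.
Correction k=4: B_{8}/8! · (f^{(7)}(22) − f^{(7)}(9)) = −1/1209600 · (-3.33977e-08 − (-0.000104073)) = -8.60115e-11.

S_4 ≈ 0.0730749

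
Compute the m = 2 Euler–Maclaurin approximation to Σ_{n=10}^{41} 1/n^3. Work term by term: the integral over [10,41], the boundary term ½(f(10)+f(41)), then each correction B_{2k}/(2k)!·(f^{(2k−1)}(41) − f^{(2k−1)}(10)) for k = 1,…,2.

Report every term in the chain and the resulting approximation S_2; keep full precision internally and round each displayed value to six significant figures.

S_2 ≈ 0.00523464

∫_10^41 1/x^3 dx evaluates to 0.00470256.
Endpoint term: (f(10) + f(41))/2 = (0.00100000 + 1.45094e-05)/2 = 0.000507255.
Integral + boundary = 0.00520981.
k=1: B_{2}/(2)! × [f^{(1)}(41) − f^{(1)}(10)] = 1/12 × (-1.06166e-06 − (-0.000300000)) = 2.49115e-05.
Partial sum through k=1: 0.00523472.
k=2: B_{4}/(4)! × [f^{(3)}(41) − f^{(3)}(10)] = −1/720 × (-1.26313e-08 − (-6.00000e-05)) = -8.33158e-08.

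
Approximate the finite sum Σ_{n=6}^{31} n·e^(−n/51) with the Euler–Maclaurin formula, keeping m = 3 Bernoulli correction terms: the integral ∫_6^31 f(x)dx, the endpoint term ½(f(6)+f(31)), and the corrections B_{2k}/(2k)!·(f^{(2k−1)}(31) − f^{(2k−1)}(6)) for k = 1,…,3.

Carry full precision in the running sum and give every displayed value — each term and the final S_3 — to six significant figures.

S_3 ≈ 318.211

∫_6^31 x·e^(−x/51) dx evaluates to 307.152.
Endpoint term: (f(6) + f(31))/2 = (5.33406 + 16.8802)/2 = 11.1072.
So far: 318.259.
Correction k=1: B_{2}/2! · (f^{(1)}(31) − f^{(1)}(6)) = 1/12 · (0.213539 − 0.784420) = -0.0475735.
After k=1: 318.211.
Correction k=2: B_{4}/4! · (f^{(3)}(31) − f^{(3)}(6)) = −1/720 · (0.000500802 − 0.000985175) = 6.72740e-07.
After k=2: 318.211.
Correction k=3: B_{6}/6! · (f^{(5)}(31) − f^{(5)}(6)) = 1/30240 · (3.53520e-07 − 6.41586e-07) = -9.52599e-12.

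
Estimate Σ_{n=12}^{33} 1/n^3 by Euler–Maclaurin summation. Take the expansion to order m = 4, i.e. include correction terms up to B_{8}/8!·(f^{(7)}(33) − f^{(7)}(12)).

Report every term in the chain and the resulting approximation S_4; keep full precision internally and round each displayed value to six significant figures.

The integral term ∫_12^33 1/x^3 dx = 0.00301309.
Endpoint term: (f(12) + f(33))/2 = (0.000578704 + 2.78265e-05)/2 = 0.000303265.
So far: 0.00331635.
k=1: B_{2}/(2)! × [f^{(1)}(33) − f^{(1)}(12)] = 1/12 × (-2.52968e-06 − (-0.000144676)) = 1.18455e-05.
After k=1: 0.00332820.
k=2: B_{4}/(4)! × [f^{(3)}(33) − f^{(3)}(12)] = −1/720 × (-4.64588e-08 − (-2.00939e-05)) = -2.78436e-08.
After k=2: 0.00332817.
k=3: B_{6}/(6)! × [f^{(5)}(33) − f^{(5)}(12)] = 1/30240 × (-1.79180e-09 − (-5.86071e-06)) = 1.93747e-10.
After k=3: 0.00332817.
k=4: B_{8}/(8)! × [f^{(7)}(33) − f^{(7)}(12)] = −1/1209600 × (-1.18466e-10 − (-2.93036e-06)) = -2.42249e-12.

S_4 ≈ 0.00332817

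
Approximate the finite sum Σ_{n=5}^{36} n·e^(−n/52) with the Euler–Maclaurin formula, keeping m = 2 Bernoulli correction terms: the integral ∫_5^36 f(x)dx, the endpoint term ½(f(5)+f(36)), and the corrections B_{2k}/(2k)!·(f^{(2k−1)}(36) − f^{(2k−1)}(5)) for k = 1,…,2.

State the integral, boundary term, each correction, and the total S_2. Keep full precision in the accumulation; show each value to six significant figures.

S_2 ≈ 413.574

∫_5^36 x·e^(−x/52) dx evaluates to 402.352.
Boundary: ½(f(5) + f(36)) = ½(4.54162 + 18.0151) = 11.2784.
Integral + boundary = 413.630.
k=1: B_{2}/(2)! × [f^{(1)}(36) − f^{(1)}(5)] = 1/12 × (0.153975 − 0.820985) = -0.0555842.
Running total after k=1: 413.574.
k=2: B_{4}/(4)! × [f^{(3)}(36) − f^{(3)}(5)] = −1/720 × (0.000427077 − 0.000975456) = 7.61638e-07.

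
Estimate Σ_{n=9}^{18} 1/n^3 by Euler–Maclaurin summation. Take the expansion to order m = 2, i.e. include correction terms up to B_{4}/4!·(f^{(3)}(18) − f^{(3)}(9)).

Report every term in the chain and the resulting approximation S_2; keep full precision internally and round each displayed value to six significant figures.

S_2 ≈ 0.00543680

The integral term ∫_9^18 1/x^3 dx = 0.00462963.
Endpoint term: (f(9) + f(18))/2 = (0.00137174 + 0.000171468)/2 = 0.000771605.
Running total after boundary: 0.00540123.
Order-1 term: 1/12 · (-2.85780e-05 − (-0.000457247)) = 3.57225e-05.
Running total after k=1: 0.00543696.
Order-2 term: −1/720 · (-1.76407e-06 − (-0.000112901)) = -1.54356e-07.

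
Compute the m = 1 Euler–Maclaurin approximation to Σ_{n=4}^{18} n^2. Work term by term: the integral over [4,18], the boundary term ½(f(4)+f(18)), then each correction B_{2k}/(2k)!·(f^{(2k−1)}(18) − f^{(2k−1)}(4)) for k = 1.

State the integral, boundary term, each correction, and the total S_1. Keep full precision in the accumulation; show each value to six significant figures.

Integral: ∫_4^18 x^2 dx = 1922.67.
½[f(4) + f(18)] = ½[16.0000 + 324.000] = 170.000.
So far: 2092.67.
Order-1 term: 1/12 · (36.0000 − 8.00000) = 2.33333.

S_1 ≈ 2095.00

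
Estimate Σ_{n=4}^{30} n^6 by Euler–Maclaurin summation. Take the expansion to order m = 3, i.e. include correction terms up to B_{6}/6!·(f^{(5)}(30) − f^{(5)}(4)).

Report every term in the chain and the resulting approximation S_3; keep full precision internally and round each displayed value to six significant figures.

S_3 ≈ 3.50093e+09

∫_4^30 x^6 dx evaluates to 3.12428e+09.
Endpoint term: (f(4) + f(30))/2 = (4096.00 + 7.29000e+08)/2 = 3.64502e+08.
So far: 3.48879e+09.
Order-1 term: 1/12 · (1.45800e+08 − 6144.00) = 1.21495e+07.
Running total after k=1: 3.50093e+09.
Order-2 term: −1/720 · (3.24000e+06 − 7680.00) = -4489.33.
Running total after k=2: 3.50093e+09.
Order-3 term: 1/30240 · (21600.0 − 2880.00) = 0.619048.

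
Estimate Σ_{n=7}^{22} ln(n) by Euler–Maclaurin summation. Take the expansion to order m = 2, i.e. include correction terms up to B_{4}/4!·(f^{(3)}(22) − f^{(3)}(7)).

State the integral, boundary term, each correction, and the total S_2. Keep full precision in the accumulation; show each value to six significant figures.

The integral term ∫_7^22 ln(x) dx = 39.3816.
Boundary: ½(f(7) + f(22)) = ½(1.94591 + 3.09104) = 2.51848.
Integral + boundary = 41.9000.
k=1: B_{2}/(2)! × [f^{(1)}(22) − f^{(1)}(7)] = 1/12 × (0.0454545 − 0.142857) = -0.00811688.
After k=1: 41.8919.
k=2: B_{4}/(4)! × [f^{(3)}(22) − f^{(3)}(7)] = −1/720 × (0.000187829 − 0.00583090) = 7.83760e-06.

S_2 ≈ 41.8919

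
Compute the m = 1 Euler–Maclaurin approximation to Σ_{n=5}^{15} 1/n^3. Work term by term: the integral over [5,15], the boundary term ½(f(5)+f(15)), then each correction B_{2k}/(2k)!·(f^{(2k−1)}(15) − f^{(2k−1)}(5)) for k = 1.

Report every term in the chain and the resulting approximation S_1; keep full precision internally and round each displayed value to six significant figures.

S_1 ≈ 0.0223210

The integral term ∫_5^15 1/x^3 dx = 0.0177778.
½[f(5) + f(15)] = ½[0.00800000 + 0.000296296] = 0.00414815.
Integral + boundary = 0.0219259.
Correction k=1: B_{2}/2! · (f^{(1)}(15) − f^{(1)}(5)) = 1/12 · (-5.92593e-05 − (-0.00480000)) = 0.000395062.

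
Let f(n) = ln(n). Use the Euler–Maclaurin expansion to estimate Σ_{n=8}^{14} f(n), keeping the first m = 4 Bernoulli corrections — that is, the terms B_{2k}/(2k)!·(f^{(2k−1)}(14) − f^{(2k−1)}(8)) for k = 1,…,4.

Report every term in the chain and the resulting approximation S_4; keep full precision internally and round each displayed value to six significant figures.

S_4 ≈ 16.6661

The integral term ∫_8^14 ln(x) dx = 14.3113.
Boundary: ½(f(8) + f(14)) = ½(2.07944 + 2.63906) = 2.35925.
Running total after boundary: 16.6705.
Order-1 term: 1/12 · (0.0714286 − 0.125000) = -0.00446429.
Running total after k=1: 16.6661.
Order-2 term: −1/720 · (0.000728863 − 0.00390625) = 4.41304e-06.
Running total after k=2: 16.6661.
Order-3 term: 1/30240 · (4.46243e-05 − 0.000732422) = -2.27446e-08.
Running total after k=3: 16.6661.
Order-4 term: −1/1209600 · (6.83024e-06 − 0.000343323) = 2.78185e-10.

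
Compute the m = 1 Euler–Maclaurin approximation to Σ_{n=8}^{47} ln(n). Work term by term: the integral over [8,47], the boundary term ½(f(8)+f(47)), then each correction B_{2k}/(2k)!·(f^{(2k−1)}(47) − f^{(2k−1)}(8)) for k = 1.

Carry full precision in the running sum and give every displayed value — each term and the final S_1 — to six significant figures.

S_1 ≈ 128.278

The integral term ∫_8^47 ln(x) dx = 125.321.
Boundary: ½(f(8) + f(47)) = ½(2.07944 + 3.85015) = 2.96479.
Integral + boundary = 128.286.
Order-1 term: 1/12 · (0.0212766 − 0.125000) = -0.00864362.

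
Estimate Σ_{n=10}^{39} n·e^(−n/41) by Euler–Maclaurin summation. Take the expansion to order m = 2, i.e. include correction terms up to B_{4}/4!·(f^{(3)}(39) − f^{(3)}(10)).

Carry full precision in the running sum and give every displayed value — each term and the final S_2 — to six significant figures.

S_2 ≈ 382.870

Integral: ∫_10^39 x·e^(−x/41) dx = 371.468.
Endpoint term: (f(10) + f(39))/2 = (7.83564 + 15.0645)/2 = 11.4501.
So far: 382.918.
k=1: B_{2}/(2)! × [f^{(1)}(39) − f^{(1)}(10)] = 1/12 × (0.0188424 − 0.592451) = -0.0478007.
Partial sum through k=1: 382.870.
k=2: B_{4}/(4)! × [f^{(3)}(39) − f^{(3)}(10)] = −1/720 × (0.000470780 − 0.00128470) = 1.13044e-06.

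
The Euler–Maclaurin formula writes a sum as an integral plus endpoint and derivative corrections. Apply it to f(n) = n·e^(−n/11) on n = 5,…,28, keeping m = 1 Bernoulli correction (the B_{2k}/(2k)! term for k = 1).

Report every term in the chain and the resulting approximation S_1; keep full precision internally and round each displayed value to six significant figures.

Integral: ∫_5^28 x·e^(−x/11) dx = 78.0640.
Endpoint term: (f(5) + f(28))/2 = (3.17368 + 2.19625)/2 = 2.68496.
Integral + boundary = 80.7489.
Correction k=1: B_{2}/2! · (f^{(1)}(28) − f^{(1)}(5)) = 1/12 · (-0.121221 − 0.346220) = -0.0389534.

S_1 ≈ 80.7100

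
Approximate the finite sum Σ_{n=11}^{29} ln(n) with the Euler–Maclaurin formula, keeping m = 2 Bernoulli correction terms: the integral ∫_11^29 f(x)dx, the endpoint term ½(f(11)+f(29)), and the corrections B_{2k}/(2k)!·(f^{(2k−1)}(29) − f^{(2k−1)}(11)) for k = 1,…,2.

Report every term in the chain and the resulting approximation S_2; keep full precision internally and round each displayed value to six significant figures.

S_2 ≈ 56.1526

Integral: ∫_11^29 ln(x) dx = 53.2747.
½[f(11) + f(29)] = ½[2.39790 + 3.36730] = 2.88260.
Integral + boundary = 56.1573.
Correction k=1: B_{2}/2! · (f^{(1)}(29) − f^{(1)}(11)) = 1/12 · (0.0344828 − 0.0909091) = -0.00470219.
Running total after k=1: 56.1526.
Correction k=2: B_{4}/4! · (f^{(3)}(29) − f^{(3)}(11)) = −1/720 · (8.20042e-05 − 0.00150263) = 1.97309e-06.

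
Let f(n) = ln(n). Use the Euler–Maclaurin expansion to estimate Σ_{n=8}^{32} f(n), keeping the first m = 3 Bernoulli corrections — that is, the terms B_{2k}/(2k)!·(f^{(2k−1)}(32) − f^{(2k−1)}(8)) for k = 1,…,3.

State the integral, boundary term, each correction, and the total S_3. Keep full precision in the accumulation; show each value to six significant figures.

∫_8^32 ln(x) dx evaluates to 70.2680.
Boundary: ½(f(8) + f(32)) = ½(2.07944 + 3.46574) = 2.77259.
Running total after boundary: 73.0406.
Order-1 term: 1/12 · (0.0312500 − 0.125000) = -0.00781250.
Running total after k=1: 73.0328.
Order-2 term: −1/720 · (6.10352e-05 − 0.00390625) = 5.34058e-06.
Running total after k=2: 73.0328.
Order-3 term: 1/30240 · (7.15256e-07 − 0.000732422) = -2.41966e-08.

S_3 ≈ 73.0328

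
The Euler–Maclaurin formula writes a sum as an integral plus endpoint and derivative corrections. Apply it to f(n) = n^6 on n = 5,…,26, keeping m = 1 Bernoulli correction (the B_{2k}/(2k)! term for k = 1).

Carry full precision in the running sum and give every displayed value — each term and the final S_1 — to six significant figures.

S_1 ≈ 1.30780e+09

∫_5^26 x^6 dx evaluates to 1.14739e+09.
½[f(5) + f(26)] = ½[15625.0 + 3.08916e+08] = 1.54466e+08.
Integral + boundary = 1.30186e+09.
Correction k=1: B_{2}/2! · (f^{(1)}(26) − f^{(1)}(5)) = 1/12 · (7.12883e+07 − 18750.0) = 5.93913e+06.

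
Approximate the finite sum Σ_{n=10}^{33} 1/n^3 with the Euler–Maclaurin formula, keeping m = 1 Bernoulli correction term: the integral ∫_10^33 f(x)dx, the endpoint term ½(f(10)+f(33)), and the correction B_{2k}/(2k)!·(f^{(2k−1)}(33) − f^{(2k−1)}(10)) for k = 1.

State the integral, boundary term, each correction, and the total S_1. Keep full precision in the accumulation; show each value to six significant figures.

Integral: ∫_10^33 1/x^3 dx = 0.00454086.
½[f(10) + f(33)] = ½[0.00100000 + 2.78265e-05] = 0.000513913.
So far: 0.00505478.
Correction k=1: B_{2}/2! · (f^{(1)}(33) − f^{(1)}(10)) = 1/12 · (-2.52968e-06 − (-0.000300000)) = 2.47892e-05.

S_1 ≈ 0.00507957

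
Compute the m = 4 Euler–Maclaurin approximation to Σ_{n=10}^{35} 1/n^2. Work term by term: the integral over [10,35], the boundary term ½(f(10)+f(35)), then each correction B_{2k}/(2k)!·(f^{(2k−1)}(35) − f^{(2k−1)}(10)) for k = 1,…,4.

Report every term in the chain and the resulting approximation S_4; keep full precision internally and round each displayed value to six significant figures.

The integral term ∫_10^35 1/x^2 dx = 0.0714286.
Boundary: ½(f(10) + f(35)) = ½(0.0100000 + 0.000816327) = 0.00540816.
So far: 0.0768367.
Order-1 term: 1/12 · (-4.66472e-05 − (-0.00200000)) = 0.000162779.
After k=1: 0.0769995.
Order-2 term: −1/720 · (-4.56952e-07 − (-0.000240000)) = -3.32699e-07.
After k=2: 0.0769992.
Order-3 term: 1/30240 · (-1.11907e-08 − (-7.20000e-05)) = 2.38058e-09.
After k=3: 0.0769992.
Order-4 term: −1/1209600 · (-5.11574e-10 − (-4.03200e-05)) = -3.33329e-11.

S_4 ≈ 0.0769992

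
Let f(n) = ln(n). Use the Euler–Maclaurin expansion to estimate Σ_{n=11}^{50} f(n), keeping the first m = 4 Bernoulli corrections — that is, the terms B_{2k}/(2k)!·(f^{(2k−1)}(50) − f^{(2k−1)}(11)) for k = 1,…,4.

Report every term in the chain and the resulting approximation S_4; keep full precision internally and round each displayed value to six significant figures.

Integral: ∫_11^50 ln(x) dx = 130.224.
Boundary: ½(f(11) + f(50)) = ½(2.39790 + 3.91202) = 3.15496.
So far: 133.379.
Correction k=1: B_{2}/2! · (f^{(1)}(50) − f^{(1)}(11)) = 1/12 · (0.0200000 − 0.0909091) = -0.00590909.
After k=1: 133.373.
Correction k=2: B_{4}/4! · (f^{(3)}(50) − f^{(3)}(11)) = −1/720 · (1.60000e-05 − 0.00150263) = 2.06476e-06.
After k=2: 133.373.
Correction k=3: B_{6}/6! · (f^{(5)}(50) − f^{(5)}(11)) = 1/30240 · (7.68000e-08 − 0.000149021) = -4.92541e-09.
After k=3: 133.373.
Correction k=4: B_{8}/8! · (f^{(7)}(50) − f^{(7)}(11)) = −1/1209600 · (9.21600e-10 − 3.69474e-05) = 3.05444e-11.

S_4 ≈ 133.373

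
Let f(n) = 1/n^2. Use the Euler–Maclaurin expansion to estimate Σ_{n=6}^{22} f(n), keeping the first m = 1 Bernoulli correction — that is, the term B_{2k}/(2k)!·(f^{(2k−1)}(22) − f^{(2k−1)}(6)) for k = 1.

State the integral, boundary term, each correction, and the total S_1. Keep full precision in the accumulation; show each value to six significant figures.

S_1 ≈ 0.136890

The integral term ∫_6^22 1/x^2 dx = 0.121212.
Endpoint term: (f(6) + f(22))/2 = (0.0277778 + 0.00206612)/2 = 0.0149219.
Running total after boundary: 0.136134.
k=1: B_{2}/(2)! × [f^{(1)}(22) − f^{(1)}(6)] = 1/12 × (-0.000187829 − (-0.00925926)) = 0.000755953.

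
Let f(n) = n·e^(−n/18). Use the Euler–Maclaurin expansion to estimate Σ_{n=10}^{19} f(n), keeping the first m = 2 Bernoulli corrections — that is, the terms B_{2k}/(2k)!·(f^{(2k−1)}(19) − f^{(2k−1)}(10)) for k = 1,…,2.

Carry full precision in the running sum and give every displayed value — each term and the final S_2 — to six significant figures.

S_2 ≈ 63.5563

The integral term ∫_10^19 x·e^(−x/18) dx = 57.4044.
Boundary: ½(f(10) + f(19)) = ½(5.73753 + 6.61198) = 6.17476.
So far: 63.5791.
Correction k=1: B_{2}/2! · (f^{(1)}(19) − f^{(1)}(10)) = 1/12 · (-0.0193333 − 0.255002) = -0.0228612.
After k=1: 63.5563.
Correction k=2: B_{4}/4! · (f^{(3)}(19) − f^{(3)}(10)) = −1/720 · (0.00208847 − 0.00432873) = 3.11147e-06.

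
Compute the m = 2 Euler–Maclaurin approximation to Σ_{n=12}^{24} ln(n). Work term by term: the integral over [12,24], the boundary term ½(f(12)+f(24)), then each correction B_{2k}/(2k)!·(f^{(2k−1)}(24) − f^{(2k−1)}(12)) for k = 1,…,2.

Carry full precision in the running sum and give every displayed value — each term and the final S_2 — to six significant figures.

S_2 ≈ 37.2824

The integral term ∫_12^24 ln(x) dx = 34.4544.
Endpoint term: (f(12) + f(24))/2 = (2.48491 + 3.17805)/2 = 2.83148.
So far: 37.2859.
Correction k=1: B_{2}/2! · (f^{(1)}(24) − f^{(1)}(12)) = 1/12 · (0.0416667 − 0.0833333) = -0.00347222.
Partial sum through k=1: 37.2824.
Correction k=2: B_{4}/4! · (f^{(3)}(24) − f^{(3)}(12)) = −1/720 · (0.000144676 − 0.00115741) = 1.40657e-06.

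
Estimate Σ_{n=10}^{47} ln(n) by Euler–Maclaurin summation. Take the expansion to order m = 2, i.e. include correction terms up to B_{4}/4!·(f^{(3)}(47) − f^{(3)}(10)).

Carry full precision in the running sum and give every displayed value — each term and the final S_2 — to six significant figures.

S_2 ≈ 124.001

The integral term ∫_10^47 ln(x) dx = 120.931.
½[f(10) + f(47)] = ½[2.30259 + 3.85015] = 3.07637.
Integral + boundary = 124.007.
Correction k=1: B_{2}/2! · (f^{(1)}(47) − f^{(1)}(10)) = 1/12 · (0.0212766 − 0.100000) = -0.00656028.
Running total after k=1: 124.001.
Correction k=2: B_{4}/4! · (f^{(3)}(47) − f^{(3)}(10)) = −1/720 · (1.92636e-05 − 0.00200000) = 2.75102e-06.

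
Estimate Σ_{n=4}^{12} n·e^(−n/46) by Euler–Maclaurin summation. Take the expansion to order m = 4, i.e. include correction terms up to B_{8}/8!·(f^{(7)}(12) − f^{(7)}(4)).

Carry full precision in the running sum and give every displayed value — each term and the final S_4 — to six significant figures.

Integral: ∫_4^12 x·e^(−x/46) dx = 53.0714.
Boundary: ½(f(4) + f(12)) = ½(3.66687 + 9.24458) = 6.45572.
Running total after boundary: 59.5271.
Correction k=1: B_{2}/2! · (f^{(1)}(12) − f^{(1)}(4)) = 1/12 · (0.569412 − 0.837002) = -0.0222992.
Running total after k=1: 59.5048.
Correction k=2: B_{4}/4! · (f^{(3)}(12) − f^{(3)}(4)) = −1/720 · (0.000997247 − 0.00126202) = 3.67741e-07.
Running total after k=2: 59.5048.
Correction k=3: B_{6}/6! · (f^{(5)}(12) − f^{(5)}(4)) = 1/30240 · (8.15405e-07 − 1.00590e-06) = -6.29943e-12.
Running total after k=3: 59.5048.
Correction k=4: B_{8}/8! · (f^{(7)}(12) − f^{(7)}(4)) = −1/1209600 · (5.47977e-10 − 6.68894e-10) = 9.99644e-17.

S_4 ≈ 59.5048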